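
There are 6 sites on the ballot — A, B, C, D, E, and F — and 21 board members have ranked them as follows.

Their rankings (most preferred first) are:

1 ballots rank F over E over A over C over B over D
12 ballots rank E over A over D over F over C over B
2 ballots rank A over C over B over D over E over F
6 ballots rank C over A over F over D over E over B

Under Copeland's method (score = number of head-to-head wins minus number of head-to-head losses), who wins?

Pairwise results:
  A vs B: A wins 21–0.
  A vs C: A wins 15–6.
  A vs D: A wins 21–0.
  A vs E: E wins 13–8.
  A vs F: A wins 20–1.
  B vs C: C wins 21–0.
  B vs D: D wins 18–3.
  B vs E: E wins 19–2.
  B vs F: F wins 19–2.
  C vs D: D wins 12–9.
  C vs E: E wins 13–8.
  C vs F: F wins 13–8.
  D vs E: E wins 13–8.
  D vs F: D wins 14–7.
  E vs F: E wins 14–7.
Copeland scores (wins − losses):
  A: 4 − 1 = 3
  B: 0 − 5 = -5
  C: 1 − 4 = -3
  D: 3 − 2 = 1
  E: 5 − 0 = 5
  F: 2 − 3 = -1
E has the best Copeland score.

E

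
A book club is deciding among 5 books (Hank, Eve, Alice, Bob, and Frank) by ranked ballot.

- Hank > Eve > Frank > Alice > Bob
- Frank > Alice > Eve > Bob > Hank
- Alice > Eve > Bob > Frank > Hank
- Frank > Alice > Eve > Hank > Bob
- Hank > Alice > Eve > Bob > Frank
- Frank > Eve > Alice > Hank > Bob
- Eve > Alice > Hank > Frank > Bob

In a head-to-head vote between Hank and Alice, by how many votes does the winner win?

Ballots ranking Hank above Alice: 2.
Ballots ranking Alice above Hank: 5.
Alice wins 5–2, a margin of 3.

3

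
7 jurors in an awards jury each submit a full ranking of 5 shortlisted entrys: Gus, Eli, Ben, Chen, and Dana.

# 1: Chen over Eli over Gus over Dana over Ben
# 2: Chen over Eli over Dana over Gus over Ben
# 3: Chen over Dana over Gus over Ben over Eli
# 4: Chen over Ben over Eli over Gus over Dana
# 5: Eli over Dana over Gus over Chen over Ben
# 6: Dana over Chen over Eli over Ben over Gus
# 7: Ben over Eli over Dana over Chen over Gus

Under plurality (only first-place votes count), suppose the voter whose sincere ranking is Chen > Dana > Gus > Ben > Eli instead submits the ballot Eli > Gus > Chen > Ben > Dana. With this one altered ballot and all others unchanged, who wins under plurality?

Chen

First-place totals with the altered ballot: Gus 0, Eli 2, Ben 1, Chen 3, Dana 1.
The winner is unchanged: still Chen.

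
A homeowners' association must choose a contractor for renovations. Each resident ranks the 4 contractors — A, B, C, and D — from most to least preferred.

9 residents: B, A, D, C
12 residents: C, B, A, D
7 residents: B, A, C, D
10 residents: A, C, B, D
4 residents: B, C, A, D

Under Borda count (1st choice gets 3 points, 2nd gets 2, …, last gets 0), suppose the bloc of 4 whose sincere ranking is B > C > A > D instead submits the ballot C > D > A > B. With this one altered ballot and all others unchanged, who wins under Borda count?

B

Borda totals with the altered ballot: A 78, B 82, C 75, D 17.
The winner is unchanged: still B.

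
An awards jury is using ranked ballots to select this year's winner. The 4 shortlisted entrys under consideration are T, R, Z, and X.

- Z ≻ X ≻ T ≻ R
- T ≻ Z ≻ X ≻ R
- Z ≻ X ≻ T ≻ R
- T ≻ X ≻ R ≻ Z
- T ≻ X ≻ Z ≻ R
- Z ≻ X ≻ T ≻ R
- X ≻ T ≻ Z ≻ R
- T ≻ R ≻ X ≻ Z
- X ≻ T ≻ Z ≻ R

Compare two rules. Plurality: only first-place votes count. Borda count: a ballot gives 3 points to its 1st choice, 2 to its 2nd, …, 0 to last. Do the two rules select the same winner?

Plurality first-place counts: T 4, R 0, Z 3, X 2 → T.
Borda totals: T 19, R 3, Z 14, X 18 → T.
The two rules agree on T.

Yes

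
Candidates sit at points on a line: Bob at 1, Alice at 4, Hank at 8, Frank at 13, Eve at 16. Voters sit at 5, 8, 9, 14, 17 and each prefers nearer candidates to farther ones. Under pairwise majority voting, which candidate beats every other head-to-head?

With single-peaked preferences on a line, the Condorcet winner is the candidate closest to the median voter.
The median voter (position 9) is closest to Hank at 8.
Check: Hank vs Bob — voters closer to Hank: 5 of 5.

Hank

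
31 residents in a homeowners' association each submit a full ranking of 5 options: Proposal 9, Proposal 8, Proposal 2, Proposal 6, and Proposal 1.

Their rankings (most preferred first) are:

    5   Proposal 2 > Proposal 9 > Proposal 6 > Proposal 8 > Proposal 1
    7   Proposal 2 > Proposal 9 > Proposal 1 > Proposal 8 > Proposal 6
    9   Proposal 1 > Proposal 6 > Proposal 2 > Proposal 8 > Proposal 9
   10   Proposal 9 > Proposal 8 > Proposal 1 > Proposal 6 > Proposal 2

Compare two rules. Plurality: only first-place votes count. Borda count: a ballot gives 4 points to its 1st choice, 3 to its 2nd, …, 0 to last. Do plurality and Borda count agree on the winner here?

No

Plurality first-place counts: Proposal 9 10, Proposal 8 0, Proposal 2 12, Proposal 6 0, Proposal 1 9 → Proposal 2.
Borda totals: Proposal 9 76, Proposal 8 51, Proposal 2 66, Proposal 6 47, Proposal 1 70 → Proposal 9.
The two rules disagree: plurality picks Proposal 2, Borda picks Proposal 9.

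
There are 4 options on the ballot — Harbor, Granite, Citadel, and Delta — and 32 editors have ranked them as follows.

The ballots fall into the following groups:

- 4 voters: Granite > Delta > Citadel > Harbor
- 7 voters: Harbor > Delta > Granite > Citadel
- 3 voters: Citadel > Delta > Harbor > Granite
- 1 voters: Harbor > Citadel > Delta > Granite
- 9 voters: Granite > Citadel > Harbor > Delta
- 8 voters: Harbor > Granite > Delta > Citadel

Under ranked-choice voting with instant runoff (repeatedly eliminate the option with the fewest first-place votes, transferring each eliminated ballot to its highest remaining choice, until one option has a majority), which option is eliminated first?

Delta

Round 1: Harbor 16, Granite 13, Citadel 3, Delta 0. Delta has the fewest and is eliminated.
Round 2: Harbor 16, Granite 13, Citadel 3. Citadel has the fewest and is eliminated.
Round 3: Harbor 19, Granite 13. Harbor has a majority.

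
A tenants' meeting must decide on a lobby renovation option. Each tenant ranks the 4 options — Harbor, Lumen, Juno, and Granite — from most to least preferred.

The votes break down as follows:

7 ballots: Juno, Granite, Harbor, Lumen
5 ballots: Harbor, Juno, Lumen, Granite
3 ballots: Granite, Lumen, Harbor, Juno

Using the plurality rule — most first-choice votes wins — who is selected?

First-place vote totals:
  Harbor: 5
  Lumen: 0
  Juno: 7
  Granite: 3
Juno has the most first-place votes.

Juno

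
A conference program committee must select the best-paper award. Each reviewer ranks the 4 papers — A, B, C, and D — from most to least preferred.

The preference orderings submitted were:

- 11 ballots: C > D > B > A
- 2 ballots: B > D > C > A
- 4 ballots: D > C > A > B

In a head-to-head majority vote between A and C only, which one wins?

Ballots ranking A above C: 0.
Ballots ranking C above A: 11+2+4 = 17.
C wins the head-to-head, 17–0.

C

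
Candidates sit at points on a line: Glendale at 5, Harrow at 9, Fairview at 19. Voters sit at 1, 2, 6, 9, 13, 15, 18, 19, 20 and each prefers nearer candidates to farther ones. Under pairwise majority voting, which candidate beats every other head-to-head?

Harrow

With single-peaked preferences on a line, the Condorcet winner is the candidate closest to the median voter.
The median voter (position 13) is closest to Harrow at 9.
Check: Harrow vs Glendale — voters closer to Harrow: 6 of 9.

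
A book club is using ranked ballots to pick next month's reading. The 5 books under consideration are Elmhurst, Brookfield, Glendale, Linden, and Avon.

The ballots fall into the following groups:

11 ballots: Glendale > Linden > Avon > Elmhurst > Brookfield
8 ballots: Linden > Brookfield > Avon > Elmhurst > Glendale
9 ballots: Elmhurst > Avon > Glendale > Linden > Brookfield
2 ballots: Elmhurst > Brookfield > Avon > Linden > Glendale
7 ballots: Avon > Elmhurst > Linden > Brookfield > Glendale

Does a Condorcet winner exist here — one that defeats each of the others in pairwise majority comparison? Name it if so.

Head-to-head results (37 voters total):
Elmhurst vs Brookfield: Elmhurst wins 29–8.
Elmhurst vs Glendale: Elmhurst wins 26–11.
Elmhurst vs Linden: Linden wins 19–18.
Elmhurst vs Avon: Avon wins 26–11.
Brookfield vs Glendale: Glendale wins 20–17.
Brookfield vs Linden: Linden wins 35–2.
Brookfield vs Avon: Avon wins 27–10.
Glendale vs Linden: Glendale wins 20–17.
Glendale vs Avon: Avon wins 26–11.
Linden vs Avon: Linden wins 19–18.
No candidate beats all others: Elmhurst beats Glendale beats Linden beats Elmhurst, a majority cycle.

There is no Condorcet winner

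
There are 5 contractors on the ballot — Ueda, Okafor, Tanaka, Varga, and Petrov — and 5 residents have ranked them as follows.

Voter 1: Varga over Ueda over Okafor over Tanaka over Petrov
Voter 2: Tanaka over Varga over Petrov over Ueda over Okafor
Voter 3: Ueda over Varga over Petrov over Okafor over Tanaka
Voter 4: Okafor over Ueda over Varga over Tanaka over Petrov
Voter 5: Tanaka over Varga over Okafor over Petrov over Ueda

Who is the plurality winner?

Tanaka

First-place vote totals:
  Ueda: 1
  Okafor: 1
  Tanaka: 2
  Varga: 1
  Petrov: 0
Tanaka has the most first-place votes.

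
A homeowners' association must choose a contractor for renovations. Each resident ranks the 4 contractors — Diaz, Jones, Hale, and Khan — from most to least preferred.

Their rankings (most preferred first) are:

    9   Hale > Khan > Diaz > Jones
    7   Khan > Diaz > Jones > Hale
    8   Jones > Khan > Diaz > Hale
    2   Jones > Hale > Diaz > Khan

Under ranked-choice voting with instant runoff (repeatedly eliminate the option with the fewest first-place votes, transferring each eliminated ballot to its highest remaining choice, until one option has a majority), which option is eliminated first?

Round 1: Jones 10, Hale 9, Khan 7, Diaz 0. Diaz has the fewest and is eliminated.
Round 2: Jones 10, Hale 9, Khan 7. Khan has the fewest and is eliminated.
Round 3: Jones 17, Hale 9. Jones has a majority.

Diaz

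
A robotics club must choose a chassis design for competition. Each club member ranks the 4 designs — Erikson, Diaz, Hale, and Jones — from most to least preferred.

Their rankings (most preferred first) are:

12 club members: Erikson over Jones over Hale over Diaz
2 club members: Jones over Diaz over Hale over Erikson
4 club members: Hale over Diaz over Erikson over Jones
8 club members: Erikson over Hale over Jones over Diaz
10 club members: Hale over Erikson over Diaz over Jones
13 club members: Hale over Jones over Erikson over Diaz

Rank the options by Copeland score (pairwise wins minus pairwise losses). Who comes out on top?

Hale

Pairwise results:
  Erikson vs Diaz: Erikson wins 43–6.
  Erikson vs Hale: Hale wins 29–20.
  Erikson vs Jones: Erikson wins 34–15.
  Diaz vs Hale: Hale wins 47–2.
  Diaz vs Jones: Jones wins 35–14.
  Hale vs Jones: Hale wins 35–14.
Copeland scores (wins − losses):
  Erikson: 2 − 1 = 1
  Diaz: 0 − 3 = -3
  Hale: 3 − 0 = 3
  Jones: 1 − 2 = -1
Hale has the best Copeland score.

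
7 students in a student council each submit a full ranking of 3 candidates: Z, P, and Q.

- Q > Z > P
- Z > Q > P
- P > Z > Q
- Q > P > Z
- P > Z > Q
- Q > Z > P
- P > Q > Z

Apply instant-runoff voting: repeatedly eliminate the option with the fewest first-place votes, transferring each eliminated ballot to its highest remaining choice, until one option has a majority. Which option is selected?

Round 1: P 3, Q 3, Z 1. Z has the fewest and is eliminated.
Round 2: Q 4, P 3. Q has a majority.

Q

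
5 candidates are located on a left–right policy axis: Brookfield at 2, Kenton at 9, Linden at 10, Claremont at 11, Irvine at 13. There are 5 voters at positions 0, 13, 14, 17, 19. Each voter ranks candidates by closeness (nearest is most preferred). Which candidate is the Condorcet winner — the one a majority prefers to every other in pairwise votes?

With single-peaked preferences on a line, the Condorcet winner is the candidate closest to the median voter.
The median voter (position 14) is closest to Irvine at 13.
Check: Irvine vs Linden — voters closer to Irvine: 4 of 5.

Irvine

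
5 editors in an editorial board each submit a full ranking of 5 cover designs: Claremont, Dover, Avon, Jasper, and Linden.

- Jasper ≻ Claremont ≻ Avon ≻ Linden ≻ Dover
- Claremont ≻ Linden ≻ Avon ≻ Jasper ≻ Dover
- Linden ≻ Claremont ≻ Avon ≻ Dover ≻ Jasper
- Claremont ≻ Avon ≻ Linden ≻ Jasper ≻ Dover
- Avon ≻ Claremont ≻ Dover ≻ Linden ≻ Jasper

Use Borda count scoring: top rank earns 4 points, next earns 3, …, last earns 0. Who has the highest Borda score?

Borda scores:
  Claremont: 3 + 4 + 3 + 4 + 3 = 17
  Dover: 0 + 0 + 1 + 0 + 2 = 3
  Avon: 2 + 2 + 2 + 3 + 4 = 13
  Jasper: 4 + 1 + 0 + 1 + 0 = 6
  Linden: 1 + 3 + 4 + 2 + 1 = 11
Claremont has the highest total.

Claremont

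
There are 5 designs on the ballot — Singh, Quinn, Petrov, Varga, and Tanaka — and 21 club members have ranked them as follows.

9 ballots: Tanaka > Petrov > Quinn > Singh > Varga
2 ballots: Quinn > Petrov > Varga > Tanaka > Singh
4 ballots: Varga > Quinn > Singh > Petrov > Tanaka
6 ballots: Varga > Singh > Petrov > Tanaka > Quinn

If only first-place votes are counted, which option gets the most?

First-place vote totals:
  Singh: 0
  Quinn: 2
  Petrov: 0
  Varga: 10
  Tanaka: 9
Varga has the most first-place votes.

Varga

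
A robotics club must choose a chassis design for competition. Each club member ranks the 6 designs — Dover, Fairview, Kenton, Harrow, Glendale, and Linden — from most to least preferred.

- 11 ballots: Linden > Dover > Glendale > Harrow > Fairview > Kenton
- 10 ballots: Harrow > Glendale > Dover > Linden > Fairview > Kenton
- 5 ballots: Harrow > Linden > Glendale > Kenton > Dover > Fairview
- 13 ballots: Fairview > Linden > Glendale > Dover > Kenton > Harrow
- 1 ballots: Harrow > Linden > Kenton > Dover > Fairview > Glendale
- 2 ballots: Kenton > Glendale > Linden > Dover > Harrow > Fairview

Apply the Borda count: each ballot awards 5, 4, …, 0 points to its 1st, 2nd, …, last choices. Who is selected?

Linden

Borda scores:
  Dover: 11·4 + 10·3 + 5·1 + 13·2 + 2 + 2·2 = 111
  Fairview: 11·1 + 10·1 + 5·0 + 13·5 + 1 + 2·0 = 87
  Kenton: 11·0 + 10·0 + 5·2 + 13·1 + 3 + 2·5 = 36
  Harrow: 11·2 + 10·5 + 5·5 + 13·0 + 5 + 2·1 = 104
  Glendale: 11·3 + 10·4 + 5·3 + 13·3 + 0 + 2·4 = 135
  Linden: 11·5 + 10·2 + 5·4 + 13·4 + 4 + 2·3 = 157
Linden has the highest total.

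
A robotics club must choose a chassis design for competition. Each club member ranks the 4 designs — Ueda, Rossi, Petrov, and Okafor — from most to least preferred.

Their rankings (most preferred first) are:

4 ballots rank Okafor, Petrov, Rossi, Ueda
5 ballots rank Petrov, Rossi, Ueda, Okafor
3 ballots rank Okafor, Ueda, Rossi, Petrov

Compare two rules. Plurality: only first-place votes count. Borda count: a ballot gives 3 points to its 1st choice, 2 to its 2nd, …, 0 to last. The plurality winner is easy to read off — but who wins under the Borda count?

Plurality first-place counts: Ueda 0, Rossi 0, Petrov 5, Okafor 7 → Okafor.
Borda totals: Ueda 11, Rossi 17, Petrov 23, Okafor 21 → Petrov.

Petrov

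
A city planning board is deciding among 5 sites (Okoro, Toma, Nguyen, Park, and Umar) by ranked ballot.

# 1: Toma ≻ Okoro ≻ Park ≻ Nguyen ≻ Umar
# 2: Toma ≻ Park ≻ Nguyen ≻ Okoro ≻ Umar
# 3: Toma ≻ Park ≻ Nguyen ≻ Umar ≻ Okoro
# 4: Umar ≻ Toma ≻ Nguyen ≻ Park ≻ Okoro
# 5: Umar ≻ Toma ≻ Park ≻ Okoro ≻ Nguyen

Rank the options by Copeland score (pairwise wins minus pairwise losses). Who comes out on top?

Toma

Pairwise results:
  Okoro vs Toma: Toma wins 5–0.
  Okoro vs Nguyen: Nguyen wins 3–2.
  Okoro vs Park: Park wins 4–1.
  Okoro vs Umar: Umar wins 3–2.
  Toma vs Nguyen: Toma wins 5–0.
  Toma vs Park: Toma wins 5–0.
  Toma vs Umar: Toma wins 3–2.
  Nguyen vs Park: Park wins 4–1.
  Nguyen vs Umar: Nguyen wins 3–2.
  Park vs Umar: Park wins 3–2.
Copeland scores (wins − losses):
  Okoro: 0 − 4 = -4
  Toma: 4 − 0 = 4
  Nguyen: 2 − 2 = 0
  Park: 3 − 1 = 2
  Umar: 1 − 3 = -2
Toma has the best Copeland score.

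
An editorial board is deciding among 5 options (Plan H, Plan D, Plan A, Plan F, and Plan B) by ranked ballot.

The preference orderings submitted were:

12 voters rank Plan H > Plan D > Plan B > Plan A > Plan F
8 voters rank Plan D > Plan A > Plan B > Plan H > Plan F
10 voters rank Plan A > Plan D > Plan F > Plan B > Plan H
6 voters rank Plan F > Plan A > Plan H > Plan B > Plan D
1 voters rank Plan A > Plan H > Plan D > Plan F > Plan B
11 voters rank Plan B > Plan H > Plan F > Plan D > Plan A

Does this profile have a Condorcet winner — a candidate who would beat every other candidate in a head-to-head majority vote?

No

Head-to-head results (48 voters total):
Plan H vs Plan D: Plan H wins 30–18.
Plan H vs Plan A: Plan A wins 25–23.
Plan H vs Plan F: Plan H wins 32–16.
Plan H vs Plan B: Plan B wins 29–19.
Plan D vs Plan A: Plan D wins 31–17.
Plan D vs Plan F: Plan D wins 31–17.
Plan D vs Plan B: Plan D wins 31–17.
Plan A vs Plan F: Plan A wins 31–17.
Plan A vs Plan B: Plan A wins 25–23.
Plan F vs Plan B: Plan B wins 31–17.
No candidate beats all others: Plan H beats Plan D beats Plan A beats Plan H, a majority cycle.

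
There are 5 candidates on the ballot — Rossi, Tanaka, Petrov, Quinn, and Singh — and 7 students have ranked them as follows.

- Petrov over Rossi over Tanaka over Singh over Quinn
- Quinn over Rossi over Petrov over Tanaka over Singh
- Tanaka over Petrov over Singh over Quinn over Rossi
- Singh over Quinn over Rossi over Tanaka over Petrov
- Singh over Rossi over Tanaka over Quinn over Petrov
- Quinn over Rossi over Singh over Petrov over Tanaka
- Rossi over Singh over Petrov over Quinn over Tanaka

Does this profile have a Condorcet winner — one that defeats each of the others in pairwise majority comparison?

No

Head-to-head results (7 voters total):
Rossi vs Tanaka: Rossi wins 6–1.
Rossi vs Petrov: Rossi wins 5–2.
Rossi vs Quinn: Quinn wins 4–3.
Rossi vs Singh: Rossi wins 4–3.
Tanaka vs Petrov: Petrov wins 4–3.
Tanaka vs Quinn: Quinn wins 4–3.
Tanaka vs Singh: Singh wins 4–3.
Petrov vs Quinn: Quinn wins 4–3.
Petrov vs Singh: Singh wins 4–3.
Quinn vs Singh: Singh wins 5–2.
No candidate beats all others: Rossi beats Singh beats Quinn beats Rossi, a majority cycle.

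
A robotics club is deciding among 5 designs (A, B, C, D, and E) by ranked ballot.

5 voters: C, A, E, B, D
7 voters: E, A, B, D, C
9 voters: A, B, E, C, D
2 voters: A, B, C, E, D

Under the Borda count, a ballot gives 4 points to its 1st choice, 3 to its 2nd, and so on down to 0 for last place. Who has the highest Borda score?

A

Borda scores:
  A: 5·3 + 7·3 + 9·4 + 2·4 = 80
  B: 5·1 + 7·2 + 9·3 + 2·3 = 52
  C: 5·4 + 7·0 + 9·1 + 2·2 = 33
  D: 5·0 + 7·1 + 9·0 + 2·0 = 7
  E: 5·2 + 7·4 + 9·2 + 2·1 = 58
A has the highest total.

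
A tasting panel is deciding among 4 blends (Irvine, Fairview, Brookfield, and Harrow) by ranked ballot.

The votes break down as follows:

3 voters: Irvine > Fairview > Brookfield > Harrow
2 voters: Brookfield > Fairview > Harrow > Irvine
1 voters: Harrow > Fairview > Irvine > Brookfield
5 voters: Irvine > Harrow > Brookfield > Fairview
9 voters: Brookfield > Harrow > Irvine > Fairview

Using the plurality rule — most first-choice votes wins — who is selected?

First-place vote totals:
  Irvine: 8
  Fairview: 0
  Brookfield: 11
  Harrow: 1
Brookfield has the most first-place votes.

Brookfield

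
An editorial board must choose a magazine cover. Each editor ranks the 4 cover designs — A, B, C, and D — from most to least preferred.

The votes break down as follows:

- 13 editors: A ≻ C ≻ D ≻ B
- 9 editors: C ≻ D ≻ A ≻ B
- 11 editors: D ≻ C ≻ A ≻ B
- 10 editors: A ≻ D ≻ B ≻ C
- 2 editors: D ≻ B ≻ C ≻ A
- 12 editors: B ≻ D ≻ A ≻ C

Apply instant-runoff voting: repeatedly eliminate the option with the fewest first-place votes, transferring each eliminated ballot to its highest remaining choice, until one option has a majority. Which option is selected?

D

Round 1: A 23, D 13, B 12, C 9. C has the fewest and is eliminated.
Round 2: A 23, D 22, B 12. B has the fewest and is eliminated.
Round 3: D 34, A 23. D has a majority.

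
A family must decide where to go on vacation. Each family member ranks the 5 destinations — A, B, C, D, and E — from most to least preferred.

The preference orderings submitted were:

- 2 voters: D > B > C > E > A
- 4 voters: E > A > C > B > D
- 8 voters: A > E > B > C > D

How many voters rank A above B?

12

Ballots ranking A above B: 4+8 = 12.
Ballots ranking B above A: 2.
So 12 of 14 voters prefer A to B.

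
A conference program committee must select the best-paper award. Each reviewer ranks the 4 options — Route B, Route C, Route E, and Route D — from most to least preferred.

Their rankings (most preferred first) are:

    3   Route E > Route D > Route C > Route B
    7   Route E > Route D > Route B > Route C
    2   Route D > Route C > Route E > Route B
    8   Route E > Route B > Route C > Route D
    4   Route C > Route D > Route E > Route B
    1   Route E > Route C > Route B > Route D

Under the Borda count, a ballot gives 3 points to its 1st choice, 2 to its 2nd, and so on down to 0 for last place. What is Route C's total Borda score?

29

Borda scores:
  Route B: 3·0 + 7·1 + 2·0 + 8·2 + 4·0 + 1 = 24
  Route C: 3·1 + 7·0 + 2·2 + 8·1 + 4·3 + 2 = 29
  Route E: 3·3 + 7·3 + 2·1 + 8·3 + 4·1 + 3 = 63
  Route D: 3·2 + 7·2 + 2·3 + 8·0 + 4·2 + 0 = 34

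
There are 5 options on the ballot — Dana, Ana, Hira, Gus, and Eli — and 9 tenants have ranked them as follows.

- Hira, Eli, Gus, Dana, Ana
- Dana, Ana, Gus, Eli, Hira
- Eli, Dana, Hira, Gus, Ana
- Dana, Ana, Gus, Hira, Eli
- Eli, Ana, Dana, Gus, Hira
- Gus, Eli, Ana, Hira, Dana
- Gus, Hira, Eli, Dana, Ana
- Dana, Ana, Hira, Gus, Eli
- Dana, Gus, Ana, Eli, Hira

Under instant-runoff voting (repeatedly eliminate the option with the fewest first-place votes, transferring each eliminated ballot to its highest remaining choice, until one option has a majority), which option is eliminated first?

Round 1: Dana 4, Gus 2, Eli 2, Hira 1, Ana 0. Ana has the fewest and is eliminated.
Round 2: Dana 4, Gus 2, Eli 2, Hira 1. Hira has the fewest and is eliminated.
Round 3: Dana 4, Eli 3, Gus 2. Gus has the fewest and is eliminated.
Round 4: Eli 5, Dana 4. Eli has a majority.

Ana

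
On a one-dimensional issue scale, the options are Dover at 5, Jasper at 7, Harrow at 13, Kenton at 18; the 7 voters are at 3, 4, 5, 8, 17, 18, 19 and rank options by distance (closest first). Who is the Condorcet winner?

With single-peaked preferences on a line, the Condorcet winner is the candidate closest to the median voter.
The median voter (position 8) is closest to Jasper at 7.
Check: Jasper vs Dover — voters closer to Jasper: 4 of 7.

Jasper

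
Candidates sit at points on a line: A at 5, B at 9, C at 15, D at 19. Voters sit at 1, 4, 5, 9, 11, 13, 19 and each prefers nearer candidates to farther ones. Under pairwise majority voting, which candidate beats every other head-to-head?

B

With single-peaked preferences on a line, the Condorcet winner is the candidate closest to the median voter.
The median voter (position 9) is closest to B at 9.
Check: B vs A — voters closer to B: 4 of 7.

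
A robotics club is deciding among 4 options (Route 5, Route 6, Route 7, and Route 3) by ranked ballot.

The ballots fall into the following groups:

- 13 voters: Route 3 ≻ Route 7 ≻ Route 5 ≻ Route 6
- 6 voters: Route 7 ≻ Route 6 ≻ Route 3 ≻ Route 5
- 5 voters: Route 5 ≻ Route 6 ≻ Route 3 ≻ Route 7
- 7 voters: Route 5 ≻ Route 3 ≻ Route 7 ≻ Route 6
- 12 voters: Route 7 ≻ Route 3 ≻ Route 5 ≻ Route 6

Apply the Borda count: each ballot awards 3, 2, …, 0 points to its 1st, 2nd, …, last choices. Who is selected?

Route 3

Borda scores:
  Route 5: 13·1 + 6·0 + 5·3 + 7·3 + 12·1 = 61
  Route 6: 13·0 + 6·2 + 5·2 + 7·0 + 12·0 = 22
  Route 7: 13·2 + 6·3 + 5·0 + 7·1 + 12·3 = 87
  Route 3: 13·3 + 6·1 + 5·1 + 7·2 + 12·2 = 88
Route 3 has the highest total.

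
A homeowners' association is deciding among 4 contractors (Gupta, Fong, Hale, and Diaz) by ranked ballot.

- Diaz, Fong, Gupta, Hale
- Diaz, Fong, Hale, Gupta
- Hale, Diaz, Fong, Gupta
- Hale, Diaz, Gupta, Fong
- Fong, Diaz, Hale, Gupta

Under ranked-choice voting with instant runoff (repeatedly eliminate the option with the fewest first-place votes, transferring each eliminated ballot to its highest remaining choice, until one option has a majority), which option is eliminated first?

Gupta

Round 1: Hale 2, Diaz 2, Fong 1, Gupta 0. Gupta has the fewest and is eliminated.
Round 2: Hale 2, Diaz 2, Fong 1. Fong has the fewest and is eliminated.
Round 3: Diaz 3, Hale 2. Diaz has a majority.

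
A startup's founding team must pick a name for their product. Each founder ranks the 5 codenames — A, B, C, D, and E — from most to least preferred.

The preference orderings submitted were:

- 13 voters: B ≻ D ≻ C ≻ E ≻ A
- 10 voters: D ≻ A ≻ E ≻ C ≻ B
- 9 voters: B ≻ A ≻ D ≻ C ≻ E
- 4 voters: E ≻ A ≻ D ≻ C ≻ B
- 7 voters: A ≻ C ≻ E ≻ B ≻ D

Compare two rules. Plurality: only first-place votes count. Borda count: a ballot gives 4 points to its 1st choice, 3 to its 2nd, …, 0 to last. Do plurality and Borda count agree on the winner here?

No

Plurality first-place counts: A 7, B 22, C 0, D 10, E 4 → B.
Borda totals: A 97, B 95, C 70, D 105, E 63 → D.
The two rules disagree: plurality picks B, Borda picks D.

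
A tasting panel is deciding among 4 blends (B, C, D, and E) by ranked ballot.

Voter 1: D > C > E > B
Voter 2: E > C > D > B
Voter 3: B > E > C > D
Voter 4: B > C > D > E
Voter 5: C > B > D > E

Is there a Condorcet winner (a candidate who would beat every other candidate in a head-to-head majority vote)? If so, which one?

Head-to-head results (5 voters total):
B vs C: C wins 3–2.
B vs D: B wins 3–2.
B vs E: B wins 3–2.
C vs D: C wins 4–1.
C vs E: C wins 3–2.
D vs E: D wins 3–2.
C beats each rival — B (3–2), D (4–1), E (3–2) — so C is the Condorcet winner.

C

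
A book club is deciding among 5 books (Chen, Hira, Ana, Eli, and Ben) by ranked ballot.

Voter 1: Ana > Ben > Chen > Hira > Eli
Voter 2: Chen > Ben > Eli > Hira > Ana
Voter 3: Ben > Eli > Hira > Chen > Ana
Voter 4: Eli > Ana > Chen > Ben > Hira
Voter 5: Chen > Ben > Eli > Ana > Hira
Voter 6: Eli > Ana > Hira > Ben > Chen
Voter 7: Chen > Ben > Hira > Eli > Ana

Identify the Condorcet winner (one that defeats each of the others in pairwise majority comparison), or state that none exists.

Head-to-head results (7 voters total):
Chen vs Hira: Chen wins 5–2.
Chen vs Ana: Chen wins 4–3.
Chen vs Eli: Chen wins 4–3.
Chen vs Ben: Chen wins 4–3.
Hira vs Ana: Ana wins 4–3.
Hira vs Eli: Eli wins 5–2.
Hira vs Ben: Ben wins 6–1.
Ana vs Eli: Eli wins 6–1.
Ana vs Ben: Ben wins 4–3.
Eli vs Ben: Ben wins 5–2.
Chen beats each rival — Hira (5–2), Ana (4–3), Eli (4–3), Ben (4–3) — so Chen is the Condorcet winner.

Chen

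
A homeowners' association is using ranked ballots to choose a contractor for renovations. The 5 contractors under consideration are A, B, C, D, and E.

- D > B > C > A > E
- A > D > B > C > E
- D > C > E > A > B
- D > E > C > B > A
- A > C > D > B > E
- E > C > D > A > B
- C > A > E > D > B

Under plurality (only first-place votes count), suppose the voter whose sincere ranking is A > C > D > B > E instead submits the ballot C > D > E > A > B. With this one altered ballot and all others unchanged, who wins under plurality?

D

First-place totals with the altered ballot: A 1, B 0, C 2, D 3, E 1.
The winner is unchanged: still D.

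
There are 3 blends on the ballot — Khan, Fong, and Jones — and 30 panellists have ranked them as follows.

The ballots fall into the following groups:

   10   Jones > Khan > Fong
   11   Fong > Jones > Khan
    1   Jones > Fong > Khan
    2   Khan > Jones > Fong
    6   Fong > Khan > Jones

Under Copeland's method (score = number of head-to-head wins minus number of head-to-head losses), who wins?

Fong

Pairwise results:
  Khan vs Fong: Fong wins 18–12.
  Khan vs Jones: Jones wins 22–8.
  Fong vs Jones: Fong wins 17–13.
Copeland scores (wins − losses):
  Khan: 0 − 2 = -2
  Fong: 2 − 0 = 2
  Jones: 1 − 1 = 0
Fong has the best Copeland score.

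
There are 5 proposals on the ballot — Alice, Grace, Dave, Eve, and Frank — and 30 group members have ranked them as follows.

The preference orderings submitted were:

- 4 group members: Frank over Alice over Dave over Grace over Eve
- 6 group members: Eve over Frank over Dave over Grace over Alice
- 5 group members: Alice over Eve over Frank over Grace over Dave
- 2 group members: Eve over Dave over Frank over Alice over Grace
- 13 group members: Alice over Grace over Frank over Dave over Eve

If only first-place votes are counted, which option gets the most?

Alice

First-place vote totals:
  Alice: 18
  Grace: 0
  Dave: 0
  Eve: 8
  Frank: 4
Alice has the most first-place votes.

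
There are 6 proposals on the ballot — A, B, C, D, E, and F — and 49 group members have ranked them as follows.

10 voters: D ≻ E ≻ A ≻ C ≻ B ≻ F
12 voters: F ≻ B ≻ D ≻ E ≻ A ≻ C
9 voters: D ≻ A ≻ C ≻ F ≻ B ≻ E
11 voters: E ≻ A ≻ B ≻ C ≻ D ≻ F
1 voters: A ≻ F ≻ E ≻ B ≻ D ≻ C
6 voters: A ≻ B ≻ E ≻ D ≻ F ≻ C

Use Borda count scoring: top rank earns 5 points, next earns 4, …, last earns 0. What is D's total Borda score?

155

Borda scores:
  A: 10·3 + 12·1 + 9·4 + 11·4 + 5 + 6·5 = 157
  B: 10·1 + 12·4 + 9·1 + 11·3 + 2 + 6·4 = 126
  C: 10·2 + 12·0 + 9·3 + 11·2 + 0 + 6·0 = 69
  D: 10·5 + 12·3 + 9·5 + 11·1 + 1 + 6·2 = 155
  E: 10·4 + 12·2 + 9·0 + 11·5 + 3 + 6·3 = 140
  F: 10·0 + 12·5 + 9·2 + 11·0 + 4 + 6·1 = 88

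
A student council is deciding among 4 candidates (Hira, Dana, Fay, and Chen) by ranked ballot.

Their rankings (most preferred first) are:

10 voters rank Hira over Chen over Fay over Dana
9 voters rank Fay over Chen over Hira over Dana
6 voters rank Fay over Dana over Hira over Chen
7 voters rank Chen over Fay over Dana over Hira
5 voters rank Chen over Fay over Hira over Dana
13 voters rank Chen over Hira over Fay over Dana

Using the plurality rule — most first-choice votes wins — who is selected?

Chen

First-place vote totals:
  Hira: 10
  Dana: 0
  Fay: 15
  Chen: 25
Chen has the most first-place votes.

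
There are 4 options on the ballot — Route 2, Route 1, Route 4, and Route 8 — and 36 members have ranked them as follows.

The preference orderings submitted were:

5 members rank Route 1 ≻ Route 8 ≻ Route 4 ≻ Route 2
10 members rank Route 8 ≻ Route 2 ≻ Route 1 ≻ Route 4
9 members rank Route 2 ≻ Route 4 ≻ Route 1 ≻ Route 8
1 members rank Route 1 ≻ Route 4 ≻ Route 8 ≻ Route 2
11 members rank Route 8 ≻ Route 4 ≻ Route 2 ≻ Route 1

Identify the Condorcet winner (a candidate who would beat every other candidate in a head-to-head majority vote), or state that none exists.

Head-to-head results (36 voters total):
Route 2 vs Route 1: Route 2 wins 30–6.
Route 2 vs Route 4: Route 2 wins 19–17.
Route 2 vs Route 8: Route 8 wins 27–9.
Route 1 vs Route 4: Route 4 wins 20–16.
Route 1 vs Route 8: Route 8 wins 21–15.
Route 4 vs Route 8: Route 8 wins 26–10.
Route 8 beats each rival — Route 2 (27–9), Route 1 (21–15), Route 4 (26–10) — so Route 8 is the Condorcet winner.

Route 8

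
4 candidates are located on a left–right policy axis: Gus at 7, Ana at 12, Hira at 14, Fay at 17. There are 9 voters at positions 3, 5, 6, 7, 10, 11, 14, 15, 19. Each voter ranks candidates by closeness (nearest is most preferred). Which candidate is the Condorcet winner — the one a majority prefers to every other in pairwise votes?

Ana

With single-peaked preferences on a line, the Condorcet winner is the candidate closest to the median voter.
The median voter (position 10) is closest to Ana at 12.
Check: Ana vs Hira — voters closer to Ana: 6 of 9.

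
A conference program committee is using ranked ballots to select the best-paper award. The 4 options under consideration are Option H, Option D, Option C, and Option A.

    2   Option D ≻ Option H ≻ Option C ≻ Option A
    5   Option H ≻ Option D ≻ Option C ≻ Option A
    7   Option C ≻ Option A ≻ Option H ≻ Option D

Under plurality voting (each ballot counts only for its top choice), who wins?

First-place vote totals:
  Option H: 5
  Option D: 2
  Option C: 7
  Option A: 0
Option C has the most first-place votes.

Option C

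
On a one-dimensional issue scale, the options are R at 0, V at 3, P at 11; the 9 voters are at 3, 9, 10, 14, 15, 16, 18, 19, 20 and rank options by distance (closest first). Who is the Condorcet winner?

With single-peaked preferences on a line, the Condorcet winner is the candidate closest to the median voter.
The median voter (position 15) is closest to P at 11.
Check: P vs R — voters closer to P: 8 of 9.

P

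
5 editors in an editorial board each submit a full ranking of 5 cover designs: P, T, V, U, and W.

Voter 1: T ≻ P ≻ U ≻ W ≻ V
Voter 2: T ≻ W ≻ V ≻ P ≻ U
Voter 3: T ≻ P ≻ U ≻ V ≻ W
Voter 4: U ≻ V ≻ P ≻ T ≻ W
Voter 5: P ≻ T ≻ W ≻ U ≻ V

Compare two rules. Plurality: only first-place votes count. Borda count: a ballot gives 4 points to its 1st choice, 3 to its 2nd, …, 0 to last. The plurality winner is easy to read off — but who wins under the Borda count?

T

Plurality first-place counts: P 1, T 3, V 0, U 1, W 0 → T.
Borda totals: P 13, T 16, V 6, U 9, W 6 → T.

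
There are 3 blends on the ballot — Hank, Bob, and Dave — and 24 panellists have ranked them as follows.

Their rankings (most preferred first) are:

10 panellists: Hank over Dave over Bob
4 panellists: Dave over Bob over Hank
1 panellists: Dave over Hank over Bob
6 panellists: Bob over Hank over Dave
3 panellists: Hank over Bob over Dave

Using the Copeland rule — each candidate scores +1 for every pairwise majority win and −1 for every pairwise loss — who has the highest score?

Hank

Pairwise results:
  Hank vs Bob: Hank wins 14–10.
  Hank vs Dave: Hank wins 19–5.
  Bob vs Dave: Dave wins 15–9.
Copeland scores (wins − losses):
  Hank: 2 − 0 = 2
  Bob: 0 − 2 = -2
  Dave: 1 − 1 = 0
Hank has the best Copeland score.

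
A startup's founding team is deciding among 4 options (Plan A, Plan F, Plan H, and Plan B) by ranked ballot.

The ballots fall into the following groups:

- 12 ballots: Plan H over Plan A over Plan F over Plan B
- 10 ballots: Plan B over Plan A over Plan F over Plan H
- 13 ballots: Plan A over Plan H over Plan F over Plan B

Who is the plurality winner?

Plan A

First-place vote totals:
  Plan A: 13
  Plan F: 0
  Plan H: 12
  Plan B: 10
Plan A has the most first-place votes.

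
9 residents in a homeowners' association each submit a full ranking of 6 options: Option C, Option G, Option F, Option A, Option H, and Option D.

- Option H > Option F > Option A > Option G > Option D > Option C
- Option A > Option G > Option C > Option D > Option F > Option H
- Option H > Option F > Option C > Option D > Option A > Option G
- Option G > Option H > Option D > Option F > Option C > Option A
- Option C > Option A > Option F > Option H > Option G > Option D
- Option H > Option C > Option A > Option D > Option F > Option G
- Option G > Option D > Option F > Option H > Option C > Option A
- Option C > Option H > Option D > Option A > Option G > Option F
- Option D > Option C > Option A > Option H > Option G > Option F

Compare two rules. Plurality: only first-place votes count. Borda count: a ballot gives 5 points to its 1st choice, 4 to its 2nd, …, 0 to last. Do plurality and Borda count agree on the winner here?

Yes

Plurality first-place counts: Option C 2, Option G 2, Option F 0, Option A 1, Option H 3, Option D 1 → Option H.
Borda totals: Option C 26, Option G 19, Option F 18, Option A 21, Option H 29, Option D 22 → Option H.
The two rules agree on Option H.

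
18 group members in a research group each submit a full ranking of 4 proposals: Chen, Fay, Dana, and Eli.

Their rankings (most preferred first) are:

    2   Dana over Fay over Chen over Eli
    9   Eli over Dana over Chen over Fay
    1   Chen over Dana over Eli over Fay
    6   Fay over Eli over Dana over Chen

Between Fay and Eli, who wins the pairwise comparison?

Ballots ranking Fay above Eli: 2+6 = 8.
Ballots ranking Eli above Fay: 9+1 = 10.
Eli wins the head-to-head, 10–8.

Eli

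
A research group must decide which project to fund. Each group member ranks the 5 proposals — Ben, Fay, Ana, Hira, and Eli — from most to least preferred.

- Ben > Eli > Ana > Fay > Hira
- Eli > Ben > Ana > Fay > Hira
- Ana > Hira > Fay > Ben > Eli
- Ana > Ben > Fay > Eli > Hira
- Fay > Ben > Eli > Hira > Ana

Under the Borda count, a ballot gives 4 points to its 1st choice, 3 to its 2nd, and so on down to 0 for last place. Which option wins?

Borda scores:
  Ben: 4 + 3 + 1 + 3 + 3 = 14
  Fay: 1 + 1 + 2 + 2 + 4 = 10
  Ana: 2 + 2 + 4 + 4 + 0 = 12
  Hira: 0 + 0 + 3 + 0 + 1 = 4
  Eli: 3 + 4 + 0 + 1 + 2 = 10
Ben has the highest total.

Ben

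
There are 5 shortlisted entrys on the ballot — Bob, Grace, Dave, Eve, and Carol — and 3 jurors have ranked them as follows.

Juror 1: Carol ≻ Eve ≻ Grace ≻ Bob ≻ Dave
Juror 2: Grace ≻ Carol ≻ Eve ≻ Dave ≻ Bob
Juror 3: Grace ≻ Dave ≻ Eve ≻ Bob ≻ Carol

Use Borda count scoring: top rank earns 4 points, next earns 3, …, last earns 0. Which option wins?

Grace

Borda scores:
  Bob: 1 + 0 + 1 = 2
  Grace: 2 + 4 + 4 = 10
  Dave: 0 + 1 + 3 = 4
  Eve: 3 + 2 + 2 = 7
  Carol: 4 + 3 + 0 = 7
Grace has the highest total.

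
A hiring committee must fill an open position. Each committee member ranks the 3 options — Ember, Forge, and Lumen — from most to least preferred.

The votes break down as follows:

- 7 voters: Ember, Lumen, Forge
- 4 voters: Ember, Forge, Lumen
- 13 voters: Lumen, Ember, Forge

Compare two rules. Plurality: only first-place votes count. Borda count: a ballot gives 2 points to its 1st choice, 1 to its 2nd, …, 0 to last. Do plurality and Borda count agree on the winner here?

No

Plurality first-place counts: Ember 11, Forge 0, Lumen 13 → Lumen.
Borda totals: Ember 35, Forge 4, Lumen 33 → Ember.
The two rules disagree: plurality picks Lumen, Borda picks Ember.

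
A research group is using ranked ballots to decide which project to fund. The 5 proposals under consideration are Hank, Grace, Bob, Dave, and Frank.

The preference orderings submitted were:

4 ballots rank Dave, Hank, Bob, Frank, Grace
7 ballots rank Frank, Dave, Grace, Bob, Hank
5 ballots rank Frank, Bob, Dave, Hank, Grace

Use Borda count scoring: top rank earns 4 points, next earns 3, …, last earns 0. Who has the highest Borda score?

Frank

Borda scores:
  Hank: 4·3 + 7·0 + 5·1 = 17
  Grace: 4·0 + 7·2 + 5·0 = 14
  Bob: 4·2 + 7·1 + 5·3 = 30
  Dave: 4·4 + 7·3 + 5·2 = 47
  Frank: 4·1 + 7·4 + 5·4 = 52
Frank has the highest total.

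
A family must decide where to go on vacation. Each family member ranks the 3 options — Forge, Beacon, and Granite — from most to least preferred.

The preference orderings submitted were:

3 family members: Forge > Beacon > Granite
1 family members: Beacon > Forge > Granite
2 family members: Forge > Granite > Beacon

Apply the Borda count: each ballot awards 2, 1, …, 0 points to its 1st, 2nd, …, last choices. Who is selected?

Forge

Borda scores:
  Forge: 3·2 + 1 + 2·2 = 11
  Beacon: 3·1 + 2 + 2·0 = 5
  Granite: 3·0 + 0 + 2·1 = 2
Forge has the highest total.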